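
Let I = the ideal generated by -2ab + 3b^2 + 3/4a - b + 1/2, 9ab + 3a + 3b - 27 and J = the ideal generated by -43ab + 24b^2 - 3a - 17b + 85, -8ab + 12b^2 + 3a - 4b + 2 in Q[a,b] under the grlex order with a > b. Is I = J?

Yes, the ideals are equal.

Since reduced Gröbner bases are canonical representatives of ideals under a given ordering, it suffices to compute and compare them.
Buchberger on the first generating set:
f_1 = -2ab + 3b^2 + 3/4a - b + 1/2, LT = ab.
f_2 = 9ab + 3a + 3b - 27, LT = ab.

S(f_1,f_2): lcm = ab. S = -3/2b^2 - 17/24a + 1/6b + 11/4.
  reduce S modulo (f_1, f_2):
  remainder -3/2b^2 - 17/24a + 1/6b + 11/4 ≠ 0; add g_3 = -3/2b^2 - 17/24a + 1/6b + 11/4 to the basis.

S(f_1,g_3): lcm = ab^2. S = -3/2b^3 - 17/36a^2 - 19/72ab + 1/2b^2 + 11/6a - 1/4b.
  reduce S modulo (f_1, f_2, g_3):
  remainder -17/36a^2 + 55/36a - 28/9b + 35/18 ≠ 0; add g_4 = -17/36a^2 + 55/36a - 28/9b + 35/18 to the basis.

The other S-polynomials (S(f_2,g_3), S(f_1,g_4), S(f_2,g_4), S(g_3,g_4)) all reduce to 0 modulo the current basis, so we have a Gröbner basis.
Inter-reduce: drop elements whose leading term is divisible by another's, tail-reduce, and make monic.
Reduced Gröbner basis: {a^2 - 55/17a + 112/17b - 70/17, ab + 1/3a + 1/3b - 3, b^2 + 17/36a - 1/9b - 11/6}.

Buchberger on the second generating set:
h_1 = -43ab + 24b^2 - 3a - 17b + 85, LT = ab.
h_2 = -8ab + 12b^2 + 3a - 4b + 2, LT = ab.

S(h_1,h_2): lcm = ab. S = 81/86b^2 + 153/344a - 9/86b - 297/172.
  reduce S modulo (h_1, h_2):
  remainder 81/86b^2 + 153/344a - 9/86b - 297/172 ≠ 0; add k_3 = 81/86b^2 + 153/344a - 9/86b - 297/172 to the basis.

S(h_1,k_3): lcm = ab^2. S = -24/43b^3 - 17/36a^2 + 70/387ab + 17/43b^2 + 11/6a - 85/43b.
  reduce S modulo (h_1, h_2, k_3):
  remainder -17/36a^2 + 55/36a - 28/9b + 35/18 ≠ 0; add k_4 = -17/36a^2 + 55/36a - 28/9b + 35/18 to the basis.

The other S-polynomials (S(h_2,k_3), S(h_1,k_4), S(h_2,k_4), S(k_3,k_4)) all reduce to 0 modulo the current basis, so we have a Gröbner basis.
Inter-reduce: drop elements whose leading term is divisible by another's, tail-reduce, and make monic.
Reduced Gröbner basis: {a^2 - 55/17a + 112/17b - 70/17, ab + 1/3a + 1/3b - 3, b^2 + 17/36a - 1/9b - 11/6}.

These coincide, so the ideals are equal.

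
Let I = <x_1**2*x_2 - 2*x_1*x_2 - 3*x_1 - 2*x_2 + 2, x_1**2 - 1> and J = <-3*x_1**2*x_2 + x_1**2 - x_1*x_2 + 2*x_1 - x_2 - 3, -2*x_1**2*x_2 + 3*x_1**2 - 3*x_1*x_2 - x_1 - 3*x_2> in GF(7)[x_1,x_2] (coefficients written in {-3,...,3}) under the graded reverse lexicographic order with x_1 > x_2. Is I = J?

For a fixed monomial order, each ideal has a unique reduced Gröbner basis; comparing bases decides equality.
Buchberger on the first generating set:
f_1 = x_1**2*x_2 - 2*x_1*x_2 - 3*x_1 - 2*x_2 + 2, LT = x_1**2*x_2.
f_2 = x_1**2 - 1, LT = x_1**2.

S(f_1,f_2): lcm = x_1**2*x_2. S = -2*x_1*x_2 - 3*x_1 - x_2 + 2.
  leading term x_1*x_2: no divisor's leading term divides it; move -2*x_1*x_2 to the remainder.
  leading term x_1: no divisor's leading term divides it; move -3*x_1 to the remainder.
  leading term x_2: no divisor's leading term divides it; move -x_2 to the remainder.
  leading term 1: no divisor's leading term divides it; move 2 to the remainder.
  remainder -2*x_1*x_2 - 3*x_1 - x_2 + 2 ≠ 0; add g_3 = -2*x_1*x_2 - 3*x_1 - x_2 + 2 to the basis.

S(f_1,g_3): lcm = x_1**2*x_2. S = 2*x_1**2 + x_1*x_2 - 2*x_1 - 2*x_2 + 2.
  leading term x_1**2: subtract (2)·f_2 from 2*x_1**2 + x_1*x_2 - 2*x_1 - 2*x_2 + 2 → x_1*x_2 - 2*x_1 - 2*x_2 - 3
  leading term x_1*x_2: subtract (3)·g_3 from x_1*x_2 - 2*x_1 - 2*x_2 - 3 → x_2 - 2
  leading term x_2: no divisor's leading term divides it; move x_2 to the remainder.
  leading term 1: no divisor's leading term divides it; move -2 to the remainder.
  remainder x_2 - 2 ≠ 0; add g_4 = x_2 - 2 to the basis.

The other S-polynomials (S(f_2,g_3), S(f_1,g_4), S(f_2,g_4), S(g_3,g_4)) all reduce to 0 modulo the current basis, so we have a Gröbner basis.
Inter-reduce: drop elements whose leading term is divisible by another's, tail-reduce, and make monic.
Reduced Gröbner basis: {x_1**2 - 1, x_2 - 2}.

Buchberger on the second generating set:
h_1 = -3*x_1**2*x_2 + x_1**2 - x_1*x_2 + 2*x_1 - x_2 - 3, LT = x_1**2*x_2.
h_2 = -2*x_1**2*x_2 + 3*x_1**2 - 3*x_1*x_2 - x_1 - 3*x_2, LT = x_1**2*x_2.

S(h_1,h_2): lcm = x_1**2*x_2. S = 1.
  leading term 1: no divisor's leading term divides it; move 1 to the remainder.
  remainder 1 ≠ 0; add k_3 = 1 to the basis.

The other S-polynomials (S(h_1,k_3), S(h_2,k_3)) all reduce to 0 modulo the current basis, so we have a Gröbner basis.
Inter-reduce: drop elements whose leading term is divisible by another's, tail-reduce, and make monic.
Reduced Gröbner basis: {1}.

Since the reduced bases disagree, the two ideals are not the same.

No, the ideals differ.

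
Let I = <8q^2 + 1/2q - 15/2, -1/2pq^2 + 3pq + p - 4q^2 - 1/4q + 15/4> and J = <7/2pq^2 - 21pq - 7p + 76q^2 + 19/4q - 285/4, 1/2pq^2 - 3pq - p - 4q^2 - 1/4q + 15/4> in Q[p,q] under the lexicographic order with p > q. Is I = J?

Since reduced Gröbner bases are canonical representatives of ideals under a given ordering, it suffices to compute and compare them.
Buchberger on the first generating set:
f_1 = 8q^2 + 1/2q - 15/2, LT = q^2.
f_2 = -1/2pq^2 + 3pq + p - 4q^2 - 1/4q + 15/4, LT = pq^2.

S(f_1,f_2): lcm = pq^2. S = 97/16pq + 17/16p - 8q^2 - 1/2q + 15/2.
  leading term pq: no divisor's leading term divides it; move 97/16pq to the remainder.
  leading term p: no divisor's leading term divides it; move 17/16p to the remainder.
  leading term q^2: subtract (-1)·f_1 from -8q^2 - 1/2q + 15/2 → 0
  remainder 97/16pq + 17/16p ≠ 0; add g_3 = 97/16pq + 17/16p to the basis.

S(f_1,g_3): lcm = pq^2. S = -175/1552pq - 15/16p.
  leading term pq: subtract (-175/9409)·g_3 from -175/1552pq - 15/16p → -8635/9409p
  leading term p: no divisor's leading term divides it; move -8635/9409p to the remainder.
  remainder -8635/9409p ≠ 0; add g_4 = -8635/9409p to the basis.

The other S-polynomials (S(f_2,g_3), S(f_1,g_4), S(f_2,g_4), S(g_3,g_4)) all reduce to 0 modulo the current basis, so we have a Gröbner basis.
Inter-reduce: drop elements whose leading term is divisible by another's, tail-reduce, and make monic.
Reduced Gröbner basis: {p, q^2 + 1/16q - 15/16}.

Buchberger on the second generating set:
h_1 = 7/2pq^2 - 21pq - 7p + 76q^2 + 19/4q - 285/4, LT = pq^2.
h_2 = 1/2pq^2 - 3pq - p - 4q^2 - 1/4q + 15/4, LT = pq^2.

S(h_1,h_2): lcm = pq^2. S = 208/7q^2 + 13/7q - 195/7.
  leading term q^2: no divisor's leading term divides it; move 208/7q^2 to the remainder.
  leading term q: no divisor's leading term divides it; move 13/7q to the remainder.
  leading term 1: no divisor's leading term divides it; move -195/7 to the remainder.
  remainder 208/7q^2 + 13/7q - 195/7 ≠ 0; add k_3 = 208/7q^2 + 13/7q - 195/7 to the basis.

S(h_1,k_3): lcm = pq^2. S = -97/16pq - 17/16p + 152/7q^2 + 19/14q - 285/14.
  leading term pq: no divisor's leading term divides it; move -97/16pq to the remainder.
  leading term p: no divisor's leading term divides it; move -17/16p to the remainder.
  leading term q^2: subtract (19/26)·k_3 from 152/7q^2 + 19/14q - 285/14 → 0
  remainder -97/16pq - 17/16p ≠ 0; add k_4 = -97/16pq - 17/16p to the basis.

S(h_1,k_4): lcm = pq^2. S = -599/97pq - 2p + 152/7q^2 + 19/14q - 285/14.
  leading term pq: subtract (9584/9409)·k_4 from -599/97pq - 2p + 152/7q^2 + 19/14q - 285/14 → -8635/9409p + 152/7q^2 + 19/14q - 285/14
  leading term p: no divisor's leading term divides it; move -8635/9409p to the remainder.
  leading term q^2: subtract (19/26)·k_3 from 152/7q^2 + 19/14q - 285/14 → 0
  remainder -8635/9409p ≠ 0; add k_5 = -8635/9409p to the basis.

The other S-polynomials (S(h_2,k_3), S(h_2,k_4), S(k_3,k_4), S(h_1,k_5), S(h_2,k_5), S(k_3,k_5), S(k_4,k_5)) all reduce to 0 modulo the current basis, so we have a Gröbner basis.
Inter-reduce: drop elements whose leading term is divisible by another's, tail-reduce, and make monic.
Reduced Gröbner basis: {p, q^2 + 1/16q - 15/16}.

The two bases agree; hence the ideals are identical.

Yes, the ideals are equal.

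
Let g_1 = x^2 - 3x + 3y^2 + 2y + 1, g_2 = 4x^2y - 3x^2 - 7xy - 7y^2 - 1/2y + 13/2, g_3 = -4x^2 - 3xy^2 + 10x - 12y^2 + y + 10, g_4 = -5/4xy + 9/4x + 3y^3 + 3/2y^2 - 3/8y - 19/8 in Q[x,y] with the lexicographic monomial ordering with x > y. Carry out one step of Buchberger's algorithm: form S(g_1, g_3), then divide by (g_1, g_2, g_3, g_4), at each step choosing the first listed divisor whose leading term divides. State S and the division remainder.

lcm(LM(g_1), LM(g_3)) = x^2.
S = (lcm/LT(g_1))·g_1 − (lcm/LT(g_3))·g_3 = -3/4xy^2 - 1/2x + 9/4y + 7/2.
Reduce S modulo (g_1, g_2, g_3, g_4) in that order:
  leading term xy^2: subtract (3/5y)·g_4 from -3/4xy^2 - 1/2x + 9/4y + 7/2 → -27/20xy - 1/2x - 9/5y^4 - 9/10y^3 + 9/40y^2 + 147/40y + 7/2
  leading term xy: subtract (27/25)·g_4 from -27/20xy - 1/2x - 9/5y^4 - 9/10y^3 + 9/40y^2 + 147/40y + 7/2 → -293/100x - 9/5y^4 - 207/50y^3 - 279/200y^2 + 102/25y + 1213/200
  leading term x: no divisor's leading term divides it; move -293/100x to the remainder.
  leading term y^4: no divisor's leading term divides it; move -9/5y^4 to the remainder.
  leading term y^3: no divisor's leading term divides it; move -207/50y^3 to the remainder.
  leading term y^2: no divisor's leading term divides it; move -279/200y^2 to the remainder.
  leading term y: no divisor's leading term divides it; move 102/25y to the remainder.
  leading term 1: no divisor's leading term divides it; move 1213/200 to the remainder.
The remainder -293/100x - 9/5y^4 - 207/50y^3 - 279/200y^2 + 102/25y + 1213/200 is nonzero, so it would be added as the next basis element.

S(g_1, g_3) = -3/4xy^2 - 1/2x + 9/4y + 7/2; remainder on division = -293/100x - 9/5y^4 - 207/50y^3 - 279/200y^2 + 102/25y + 1213/200.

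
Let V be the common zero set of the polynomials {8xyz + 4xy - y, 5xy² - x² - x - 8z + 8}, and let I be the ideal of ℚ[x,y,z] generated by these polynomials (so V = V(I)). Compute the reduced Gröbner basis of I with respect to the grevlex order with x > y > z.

G = {xy² - ⅕x² - ⅕x - 8/5z + 8/5, y³ - 64/5yz² - ⅕xy + 32/5yz + 31/5y, x²z + ½x² - ⅝y² + xz + 8z² + ½x - 4z - 4, xyz + ½xy - ⅛y}

f_1 = 8xyz + 4xy - y, LT = xyz.
f_2 = 5xy² - x² - x - 8z + 8, LT = xy².

S(f_1,f_2): lcm = xy²z. S = ½xy² + ⅕x²z - ⅛y² + ⅕xz + 8/5z² - 8/5z.
  leading term xy²: subtract (1/10)·f_2 from ½xy² + ⅕x²z - ⅛y² + ⅕xz + 8/5z² - 8/5z → ⅕x²z + 1/10x² - ⅛y² + ⅕xz + 8/5z² + 1/10x - ⅘z - ⅘
  leading term x²z: no divisor's leading term divides it; move ⅕x²z to the remainder.
  leading term x²: no divisor's leading term divides it; move 1/10x² to the remainder.
  leading term y²: no divisor's leading term divides it; move -⅛y² to the remainder.
  leading term xz: no divisor's leading term divides it; move ⅕xz to the remainder.
  leading term z²: no divisor's leading term divides it; move 8/5z² to the remainder.
  leading term x: no divisor's leading term divides it; move 1/10x to the remainder.
  leading term z: no divisor's leading term divides it; move -⅘z to the remainder.
  leading term 1: no divisor's leading term divides it; move -⅘ to the remainder.
  remainder ⅕x²z + 1/10x² - ⅛y² + ⅕xz + 8/5z² + 1/10x - ⅘z - ⅘ ≠ 0; add g_3 = ⅕x²z + 1/10x² - ⅛y² + ⅕xz + 8/5z² + 1/10x - ⅘z - ⅘ to the basis.

S(f_1,g_3): lcm = x²yz. S = ⅝y³ - xyz - 8yz² - ⅝xy + 4yz + 4y.
  leading term y³: no divisor's leading term divides it; move ⅝y³ to the remainder.
  leading term xyz: subtract (-⅛)·f_1 from -xyz - 8yz² - ⅝xy + 4yz + 4y → -8yz² - ⅛xy + 4yz + 31/8y
  leading term yz²: no divisor's leading term divides it; move -8yz² to the remainder.
  leading term xy: no divisor's leading term divides it; move -⅛xy to the remainder.
  leading term yz: no divisor's leading term divides it; move 4yz to the remainder.
  leading term y: no divisor's leading term divides it; move 31/8y to the remainder.
  remainder ⅝y³ - 8yz² - ⅛xy + 4yz + 31/8y ≠ 0; add g_4 = ⅝y³ - 8yz² - ⅛xy + 4yz + 31/8y to the basis.

The other S-polynomials (S(f_2,g_3), S(f_1,g_4), S(f_2,g_4), S(g_3,g_4)) all reduce to 0 modulo the current basis, so we have a Gröbner basis.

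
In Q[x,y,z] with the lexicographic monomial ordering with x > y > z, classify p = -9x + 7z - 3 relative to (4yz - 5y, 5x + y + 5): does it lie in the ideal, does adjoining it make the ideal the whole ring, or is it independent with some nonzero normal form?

-9x + 7z - 3 is independent of I; its normal form modulo I is 9/5y + 7z + 6.

First compute the reduced Gröbner basis of I by Buchberger's algorithm.
f_1 = 4yz - 5y, LT = yz.
f_2 = 5x + y + 5, LT = x.

The S-polynomials (S(f_1,f_2)) all reduce to 0 modulo the current basis, so we have a Gröbner basis.
Inter-reduce: drop elements whose leading term is divisible by another's, tail-reduce, and make monic.
Reduced Gröbner basis: {x + 1/5y + 1, yz - 5/4y}.
Label its elements g_1 = x + 1/5y + 1, g_2 = yz - 5/4y.

Reduce p = -9x + 7z - 3 modulo G:
  leading term x: subtract (-9)·g_1 from -9x + 7z - 3 → 9/5y + 7z + 6
  leading term y: no divisor's leading term divides it; move 9/5y to the remainder.
  leading term z: no divisor's leading term divides it; move 7z to the remainder.
  leading term 1: no divisor's leading term divides it; move 6 to the remainder.
  normal form = 9/5y + 7z + 6.
The normal form is nonzero, so p ∉ I. Since p minus its normal form lies in I, I + (p) = I + (r) where r = 9/5y + 7z + 6; decide whether this ideal is the whole ring.
Run Buchberger on G together with r (pairs among the g_i already reduce to 0 since G is a Gröbner basis):
g_1 = x + 1/5y + 1, LT = x.
g_2 = yz - 5/4y, LT = yz.
r = 9/5y + 7z + 6, LT = y.

S(g_2,r): lcm = yz. S = -5/4y - 35/9z^2 - 10/3z.
  leading term y: subtract (-25/36)·r from -5/4y - 35/9z^2 - 10/3z → -35/9z^2 + 55/36z + 25/6
  leading term z^2: no divisor's leading term divides it; move -35/9z^2 to the remainder.
  leading term z: no divisor's leading term divides it; move 55/36z to the remainder.
  leading term 1: no divisor's leading term divides it; move 25/6 to the remainder.
  remainder -35/9z^2 + 55/36z + 25/6 ≠ 0; add m_4 = -35/9z^2 + 55/36z + 25/6 to the basis.

The other S-polynomials (S(g_1,g_2), S(g_1,r), S(g_1,m_4), S(g_2,m_4), S(r,m_4)) all reduce to 0 modulo the current basis, so we have a Gröbner basis.
Inter-reduce: drop elements whose leading term is divisible by another's, tail-reduce, and make monic.
Reduced Gröbner basis: {x - 7/9z + 1/3, y + 35/9z + 10/3, z^2 - 11/28z - 15/14}.
The reduced Gröbner basis of I + (p) is {x - 7/9z + 1/3, y + 35/9z + 10/3, z^2 - 11/28z - 15/14} ≠ {1}, a proper ideal, so the enlarged system stays consistent: p is independent of I, with normal form 9/5y + 7z + 6.

The remainder on division by a Gröbner basis is unique — it is the normal form.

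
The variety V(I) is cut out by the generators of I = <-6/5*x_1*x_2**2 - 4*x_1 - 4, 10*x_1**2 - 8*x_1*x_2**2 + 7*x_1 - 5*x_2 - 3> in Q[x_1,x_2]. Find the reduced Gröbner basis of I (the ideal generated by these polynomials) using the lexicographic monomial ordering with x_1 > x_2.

f_1 = -6/5*x_1*x_2**2 - 4*x_1 - 4, LT = x_1*x_2**2.
f_2 = 10*x_1**2 - 8*x_1*x_2**2 + 7*x_1 - 5*x_2 - 3, LT = x_1**2.

S(f_1,f_2): lcm = x_1**2*x_2**2. S = 10/3*x_1**2 + 4/5*x_1*x_2**4 - 7/10*x_1*x_2**2 + 10/3*x_1 + 1/2*x_2**3 + 3/10*x_2**2.
  leading term x_1**2: subtract (1/3)·f_2 from 10/3*x_1**2 + 4/5*x_1*x_2**4 - 7/10*x_1*x_2**2 + 10/3*x_1 + 1/2*x_2**3 + 3/10*x_2**2 → 4/5*x_1*x_2**4 + 59/30*x_1*x_2**2 + x_1 + 1/2*x_2**3 + 3/10*x_2**2 + 5/3*x_2 + 1
  leading term x_1*x_2**4: subtract (-2/3*x_2**2)·f_1 from 4/5*x_1*x_2**4 + 59/30*x_1*x_2**2 + x_1 + 1/2*x_2**3 + 3/10*x_2**2 + 5/3*x_2 + 1 → -7/10*x_1*x_2**2 + x_1 + 1/2*x_2**3 - 71/30*x_2**2 + 5/3*x_2 + 1
  leading term x_1*x_2**2: subtract (7/12)·f_1 from -7/10*x_1*x_2**2 + x_1 + 1/2*x_2**3 - 71/30*x_2**2 + 5/3*x_2 + 1 → 10/3*x_1 + 1/2*x_2**3 - 71/30*x_2**2 + 5/3*x_2 + 10/3
  leading term x_1: no divisor's leading term divides it; move 10/3*x_1 to the remainder.
  leading term x_2**3: no divisor's leading term divides it; move 1/2*x_2**3 to the remainder.
  leading term x_2**2: no divisor's leading term divides it; move -71/30*x_2**2 to the remainder.
  leading term x_2: no divisor's leading term divides it; move 5/3*x_2 to the remainder.
  leading term 1: no divisor's leading term divides it; move 10/3 to the remainder.
  remainder 10/3*x_1 + 1/2*x_2**3 - 71/30*x_2**2 + 5/3*x_2 + 10/3 ≠ 0; add g_3 = 10/3*x_1 + 1/2*x_2**3 - 71/30*x_2**2 + 5/3*x_2 + 10/3 to the basis.

S(f_1,g_3): lcm = x_1*x_2**2. S = 10/3*x_1 - 3/20*x_2**5 + 71/100*x_2**4 - 1/2*x_2**3 - x_2**2 + 10/3.
  leading term x_1: subtract (1)·g_3 from 10/3*x_1 - 3/20*x_2**5 + 71/100*x_2**4 - 1/2*x_2**3 - x_2**2 + 10/3 → -3/20*x_2**5 + 71/100*x_2**4 - x_2**3 + 41/30*x_2**2 - 5/3*x_2
  leading term x_2**5: no divisor's leading term divides it; move -3/20*x_2**5 to the remainder.
  leading term x_2**4: no divisor's leading term divides it; move 71/100*x_2**4 to the remainder.
  leading term x_2**3: no divisor's leading term divides it; move -x_2**3 to the remainder.
  leading term x_2**2: no divisor's leading term divides it; move 41/30*x_2**2 to the remainder.
  leading term x_2: no divisor's leading term divides it; move -5/3*x_2 to the remainder.
  remainder -3/20*x_2**5 + 71/100*x_2**4 - x_2**3 + 41/30*x_2**2 - 5/3*x_2 ≠ 0; add g_4 = -3/20*x_2**5 + 71/100*x_2**4 - x_2**3 + 41/30*x_2**2 - 5/3*x_2 to the basis.

The other S-polynomials (S(f_2,g_3), S(f_1,g_4), S(f_2,g_4), S(g_3,g_4)) all reduce to 0 modulo the current basis, so we have a Gröbner basis.
Inter-reduce: drop elements whose leading term is divisible by another's, tail-reduce, and make monic.

G = {x_1 + 3/20*x_2**3 - 71/100*x_2**2 + 1/2*x_2 + 1, x_2**5 - 71/15*x_2**4 + 20/3*x_2**3 - 82/9*x_2**2 + 100/9*x_2}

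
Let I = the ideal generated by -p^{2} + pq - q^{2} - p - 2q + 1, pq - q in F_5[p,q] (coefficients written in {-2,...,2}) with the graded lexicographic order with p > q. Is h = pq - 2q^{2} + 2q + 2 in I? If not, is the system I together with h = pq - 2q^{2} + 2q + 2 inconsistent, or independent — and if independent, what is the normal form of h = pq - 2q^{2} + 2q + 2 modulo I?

Adjoining pq - 2q^{2} + 2q + 2 makes the ideal the whole ring: the system is inconsistent.

First compute the reduced Gröbner basis of I by Buchberger's algorithm.
f_1 = -p^{2} + pq - q^{2} - p - 2q + 1, LT = p^{2}.
f_2 = pq - q, LT = pq.

S(f_1,f_2): lcm = p^{2}q. S = -pq^{2} + q^{3} + 2pq + 2q^{2} - q.
  leading term pq^{2}: subtract (-q)·f_2 from -pq^{2} + q^{3} + 2pq + 2q^{2} - q → q^{3} + 2pq + q^{2} - q
  leading term q^{3}: no divisor's leading term divides it; move q^{3} to the remainder.
  leading term pq: subtract (2)·f_2 from 2pq + q^{2} - q → q^{2} + q
  leading term q^{2}: no divisor's leading term divides it; move q^{2} to the remainder.
  leading term q: no divisor's leading term divides it; move q to the remainder.
  remainder q^{3} + q^{2} + q ≠ 0; add k_3 = q^{3} + q^{2} + q to the basis.

The other S-polynomials (S(f_1,k_3), S(f_2,k_3)) all reduce to 0 modulo the current basis, so we have a Gröbner basis.
Inter-reduce: drop elements whose leading term is divisible by another's, tail-reduce, and make monic.
Reduced Gröbner basis: {q^{3} + q^{2} + q, p^{2} + q^{2} + p + q - 1, pq - q}.
Label its elements g_1 = q^{3} + q^{2} + q, g_2 = p^{2} + q^{2} + p + q - 1, g_3 = pq - q.

Reduce h = pq - 2q^{2} + 2q + 2 modulo G:
  leading term pq: subtract (1)·g_3 from pq - 2q^{2} + 2q + 2 → -2q^{2} - 2q + 2
  leading term q^{2}: no divisor's leading term divides it; move -2q^{2} to the remainder.
  leading term q: no divisor's leading term divides it; move -2q to the remainder.
  leading term 1: no divisor's leading term divides it; move 2 to the remainder.
  normal form = -2q^{2} - 2q + 2.
The normal form is nonzero, so h ∉ I. Since h minus its normal form lies in I, I + (h) = I + (r) where r = -2q^{2} - 2q + 2; decide whether this ideal is the whole ring.
Run Buchberger on G together with r (pairs among the g_i already reduce to 0 since G is a Gröbner basis):
g_1 = q^{3} + q^{2} + q, LT = q^{3}.
g_2 = p^{2} + q^{2} + p + q - 1, LT = p^{2}.
g_3 = pq - q, LT = pq.
r = -2q^{2} - 2q + 2, LT = q^{2}.

S(g_1,r): lcm = q^{3}. S = 2q.
  leading term q: no divisor's leading term divides it; move 2q to the remainder.
  remainder 2q ≠ 0; add m_5 = 2q to the basis.

S(g_3,r): lcm = pq^{2}. S = -pq - q^{2} + p.
  leading term pq: subtract (-1)·g_3 from -pq - q^{2} + p → -q^{2} + p - q
  leading term q^{2}: subtract (-2)·r from -q^{2} + p - q → p - 1
  leading term p: no divisor's leading term divides it; move p to the remainder.
  leading term 1: no divisor's leading term divides it; move -1 to the remainder.
  remainder p - 1 ≠ 0; add m_6 = p - 1 to the basis.

S(g_1,m_5): lcm = q^{3}. S = q^{2} + q.
  leading term q^{2}: subtract (2)·r from q^{2} + q → 1
  leading term 1: no divisor's leading term divides it; move 1 to the remainder.
  remainder 1 ≠ 0; add m_7 = 1 to the basis.

The other S-polynomials (S(g_1,g_2), S(g_1,g_3), S(g_2,g_3), S(g_2,r), S(g_2,m_5), S(g_3,m_5), S(r,m_5), S(g_1,m_6), S(g_2,m_6), S(g_3,m_6), S(r,m_6), S(m_5,m_6), S(g_1,m_7), S(g_2,m_7), S(g_3,m_7), S(r,m_7), S(m_5,m_7), S(m_6,m_7)) all reduce to 0 modulo the current basis, so we have a Gröbner basis.
Inter-reduce: drop elements whose leading term is divisible by another's, tail-reduce, and make monic.
Reduced Gröbner basis: {1}.
The reduced Gröbner basis of I + (h) is {1}: the ideal is the whole ring, so the enlarged system has no common solution — adjoining h is inconsistent.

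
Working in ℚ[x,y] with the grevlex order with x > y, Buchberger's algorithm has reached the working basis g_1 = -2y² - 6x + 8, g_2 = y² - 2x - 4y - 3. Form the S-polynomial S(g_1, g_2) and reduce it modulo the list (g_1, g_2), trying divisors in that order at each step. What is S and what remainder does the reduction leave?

lcm(LM(g_1), LM(g_2)) = y².
S = (lcm/LT(g_1))·g_1 − (lcm/LT(g_2))·g_2 = 5x + 4y - 1.
Reduce S modulo (g_1, g_2) in that order:
  leading term x: no divisor's leading term divides it; move 5x to the remainder.
  leading term y: no divisor's leading term divides it; move 4y to the remainder.
  leading term 1: no divisor's leading term divides it; move -1 to the remainder.
The remainder 5x + 4y - 1 is nonzero, so it would be added as the next basis element.

S(g_1, g_2) = 5x + 4y - 1; remainder on division = 5x + 4y - 1.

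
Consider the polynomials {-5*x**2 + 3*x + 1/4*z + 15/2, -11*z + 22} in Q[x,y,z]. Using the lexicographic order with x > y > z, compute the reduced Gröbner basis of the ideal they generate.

G = {x**2 - 3/5*x - 8/5, z - 2}

The reduced Gröbner basis is the canonical form of the ideal for this ordering.

f_1 = -5*x**2 + 3*x + 1/4*z + 15/2, LT = x**2.
f_2 = -11*z + 22, LT = z.

The S-polynomials (S(f_1,f_2)) all reduce to 0 modulo the current basis, so we have a Gröbner basis.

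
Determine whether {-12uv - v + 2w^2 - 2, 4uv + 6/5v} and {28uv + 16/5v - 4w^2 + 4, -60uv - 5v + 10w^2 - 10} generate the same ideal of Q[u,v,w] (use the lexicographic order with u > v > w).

Two ideals are equal iff their reduced Gröbner bases coincide (the reduced basis is unique for a fixed ordering).
Buchberger on the first generating set:
f_1 = -12uv - v + 2w^2 - 2, LT = uv.
f_2 = 4uv + 6/5v, LT = uv.

S(f_1,f_2): lcm = uv. S = -13/60v - 1/6w^2 + 1/6.
  leading term v: no divisor's leading term divides it; move -13/60v to the remainder.
  leading term w^2: no divisor's leading term divides it; move -1/6w^2 to the remainder.
  leading term 1: no divisor's leading term divides it; move 1/6 to the remainder.
  remainder -13/60v - 1/6w^2 + 1/6 ≠ 0; add g_3 = -13/60v - 1/6w^2 + 1/6 to the basis.

S(f_1,g_3): lcm = uv. S = -10/13uw^2 + 10/13u + 1/12v - 1/6w^2 + 1/6.
  leading term uw^2: no divisor's leading term divides it; move -10/13uw^2 to the remainder.
  leading term u: no divisor's leading term divides it; move 10/13u to the remainder.
  leading term v: subtract (-5/13)·g_3 from 1/12v - 1/6w^2 + 1/6 → -3/13w^2 + 3/13
  leading term w^2: no divisor's leading term divides it; move -3/13w^2 to the remainder.
  leading term 1: no divisor's leading term divides it; move 3/13 to the remainder.
  remainder -10/13uw^2 + 10/13u - 3/13w^2 + 3/13 ≠ 0; add g_4 = -10/13uw^2 + 10/13u - 3/13w^2 + 3/13 to the basis.

The other S-polynomials (S(f_2,g_3), S(f_1,g_4), S(f_2,g_4), S(g_3,g_4)) all reduce to 0 modulo the current basis, so we have a Gröbner basis.
Inter-reduce: drop elements whose leading term is divisible by another's, tail-reduce, and make monic.
Reduced Gröbner basis: {uw^2 - u + 3/10w^2 - 3/10, v + 10/13w^2 - 10/13}.

Buchberger on the second generating set:
h_1 = 28uv + 16/5v - 4w^2 + 4, LT = uv.
h_2 = -60uv - 5v + 10w^2 - 10, LT = uv.

S(h_1,h_2): lcm = uv. S = 13/420v + 1/42w^2 - 1/42.
  leading term v: no divisor's leading term divides it; move 13/420v to the remainder.
  leading term w^2: no divisor's leading term divides it; move 1/42w^2 to the remainder.
  leading term 1: no divisor's leading term divides it; move -1/42 to the remainder.
  remainder 13/420v + 1/42w^2 - 1/42 ≠ 0; add k_3 = 13/420v + 1/42w^2 - 1/42 to the basis.

S(h_1,k_3): lcm = uv. S = -10/13uw^2 + 10/13u + 4/35v - 1/7w^2 + 1/7.
  leading term uw^2: no divisor's leading term divides it; move -10/13uw^2 to the remainder.
  leading term u: no divisor's leading term divides it; move 10/13u to the remainder.
  leading term v: subtract (48/13)·k_3 from 4/35v - 1/7w^2 + 1/7 → -3/13w^2 + 3/13
  leading term w^2: no divisor's leading term divides it; move -3/13w^2 to the remainder.
  leading term 1: no divisor's leading term divides it; move 3/13 to the remainder.
  remainder -10/13uw^2 + 10/13u - 3/13w^2 + 3/13 ≠ 0; add k_4 = -10/13uw^2 + 10/13u - 3/13w^2 + 3/13 to the basis.

The other S-polynomials (S(h_2,k_3), S(h_1,k_4), S(h_2,k_4), S(k_3,k_4)) all reduce to 0 modulo the current basis, so we have a Gröbner basis.
Inter-reduce: drop elements whose leading term is divisible by another's, tail-reduce, and make monic.
Reduced Gröbner basis: {uw^2 - u + 3/10w^2 - 3/10, v + 10/13w^2 - 10/13}.

These coincide, so the ideals are equal.

Yes, the ideals are equal.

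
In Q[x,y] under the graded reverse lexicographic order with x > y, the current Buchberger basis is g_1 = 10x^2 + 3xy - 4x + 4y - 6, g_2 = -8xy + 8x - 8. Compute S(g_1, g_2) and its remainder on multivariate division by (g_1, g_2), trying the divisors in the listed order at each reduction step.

lcm(LM(g_1), LM(g_2)) = x^2y.
S = (lcm/LT(g_1))·g_1 − (lcm/LT(g_2))·g_2 = 3/10xy^2 + x^2 - 2/5xy + 2/5y^2 - x - 3/5y.
Reduce S modulo (g_1, g_2) in that order:
  leading term xy^2: subtract (-3/80y)·g_2 from 3/10xy^2 + x^2 - 2/5xy + 2/5y^2 - x - 3/5y → x^2 - 1/10xy + 2/5y^2 - x - 9/10y
  leading term x^2: subtract (1/10)·g_1 from x^2 - 1/10xy + 2/5y^2 - x - 9/10y → -2/5xy + 2/5y^2 - 3/5x - 13/10y + 3/5
  leading term xy: subtract (1/20)·g_2 from -2/5xy + 2/5y^2 - 3/5x - 13/10y + 3/5 → 2/5y^2 - x - 13/10y + 1
  leading term y^2: no divisor's leading term divides it; move 2/5y^2 to the remainder.
  leading term x: no divisor's leading term divides it; move -x to the remainder.
  leading term y: no divisor's leading term divides it; move -13/10y to the remainder.
  leading term 1: no divisor's leading term divides it; move 1 to the remainder.
The remainder 2/5y^2 - x - 13/10y + 1 is nonzero, so it would be added as the next basis element.

S(g_1, g_2) = 3/10xy^2 + x^2 - 2/5xy + 2/5y^2 - x - 3/5y; remainder on division = 2/5y^2 - x - 13/10y + 1.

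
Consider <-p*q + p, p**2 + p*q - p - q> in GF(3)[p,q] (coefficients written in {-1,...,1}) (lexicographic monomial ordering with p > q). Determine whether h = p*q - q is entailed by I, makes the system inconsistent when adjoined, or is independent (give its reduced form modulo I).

First compute the reduced Gröbner basis of I by Buchberger's algorithm.
f_1 = -p*q + p, LT = p*q.
f_2 = p**2 + p*q - p - q, LT = p**2.

S(f_1,f_2): lcm = p**2*q. S = -p**2 - p*q**2 + p*q + q**2.
  reduce S modulo (f_1, f_2):
  remainder q**2 - q ≠ 0; add k_3 = q**2 - q to the basis.

The other S-polynomials (S(f_1,k_3), S(f_2,k_3)) all reduce to 0 modulo the current basis, so we have a Gröbner basis.
Inter-reduce: drop elements whose leading term is divisible by another's, tail-reduce, and make monic.
Reduced Gröbner basis: {p**2 - q, p*q - p, q**2 - q}.
Label its elements g_1 = p**2 - q, g_2 = p*q - p, g_3 = q**2 - q.

Reduce h = p*q - q modulo G:
  leading term p*q: subtract (1)·g_2 from p*q - q → p - q
  leading term p: no divisor's leading term divides it; move p to the remainder.
  leading term q: no divisor's leading term divides it; move -q to the remainder.
  normal form = p - q.
The normal form is nonzero, so h ∉ I. Since h minus its normal form lies in I, I + (h) = I + (r) where r = p - q; decide whether this ideal is the whole ring.
Run Buchberger on G together with r (pairs among the g_i already reduce to 0 since G is a Gröbner basis):
g_1 = p**2 - q, LT = p**2.
g_2 = p*q - p, LT = p*q.
g_3 = q**2 - q, LT = q**2.
r = p - q, LT = p.

The S-polynomials (S(g_1,g_2), S(g_1,g_3), S(g_1,r), S(g_2,g_3), S(g_2,r), S(g_3,r)) all reduce to 0 modulo the current basis, so we have a Gröbner basis.
Inter-reduce: drop elements whose leading term is divisible by another's, tail-reduce, and make monic.
Reduced Gröbner basis: {p - q, q**2 - q}.
The reduced Gröbner basis of I + (h) is {p - q, q**2 - q} ≠ {1}, a proper ideal, so the enlarged system stays consistent: h is independent of I, with normal form p - q.

The remainder on division by a Gröbner basis is unique — it is the normal form.

p*q - q is independent of I; its normal form modulo I is p - q.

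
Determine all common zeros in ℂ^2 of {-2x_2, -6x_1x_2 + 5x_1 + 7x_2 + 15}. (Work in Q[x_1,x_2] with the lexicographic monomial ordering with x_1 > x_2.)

{(-3, 0)}

Compute a lex Gröbner basis by Buchberger's algorithm.
f_1 = -2x_2, LT = x_2.
f_2 = -6x_1x_2 + 5x_1 + 7x_2 + 15, LT = x_1x_2.

S(f_1,f_2): lcm = x_1x_2. S = 5/6x_1 + 7/6x_2 + 5/2.
  leading term x_1: no divisor's leading term divides it; move 5/6x_1 to the remainder.
  leading term x_2: subtract (-7/12)·f_1 from 7/6x_2 + 5/2 → 5/2
  leading term 1: no divisor's leading term divides it; move 5/2 to the remainder.
  remainder 5/6x_1 + 5/2 ≠ 0; add h_3 = 5/6x_1 + 5/2 to the basis.

The other S-polynomials (S(f_1,h_3), S(f_2,h_3)) all reduce to 0 modulo the current basis, so we have a Gröbner basis.
Inter-reduce: drop elements whose leading term is divisible by another's, tail-reduce, and make monic.
Reduced Gröbner basis: {x_1 + 3, x_2}.

Since the basis is lex-ordered, x_2 is univariate in x_2. Its roots are {0}. Back-substituting each root into the other basis elements fixes the other coordinates.
  x_2 = 0: the earlier basis element becomes x_1 + 3 = 0, giving x_1 = -3 — point (-3, 0).
Substituting each solution back into the original system confirms all equations vanish.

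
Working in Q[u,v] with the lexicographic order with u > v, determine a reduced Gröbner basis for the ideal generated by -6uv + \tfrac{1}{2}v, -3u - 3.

G = {u + 1, v}

f_1 = -6uv + \tfrac{1}{2}v, LT = uv.
f_2 = -3u - 3, LT = u.

S(f_1,f_2): lcm = uv. S = -\tfrac{13}{12}v.
  leading term v: no divisor's leading term divides it; move -\tfrac{13}{12}v to the remainder.
  remainder -\tfrac{13}{12}v ≠ 0; add g_3 = -\tfrac{13}{12}v to the basis.

The other S-polynomials (S(f_1,g_3), S(f_2,g_3)) all reduce to 0 modulo the current basis, so we have a Gröbner basis.
Inter-reduce: drop elements whose leading term is divisible by another's, tail-reduce, and make monic.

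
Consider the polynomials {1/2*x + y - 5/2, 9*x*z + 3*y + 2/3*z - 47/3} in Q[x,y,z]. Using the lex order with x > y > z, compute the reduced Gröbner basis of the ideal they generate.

f_1 = 1/2*x + y - 5/2, LT = x.
f_2 = 9*x*z + 3*y + 2/3*z - 47/3, LT = x*z.

S(f_1,f_2): lcm = x*z. S = 2*y*z - 1/3*y - 137/27*z + 47/27.
  leading term y*z: no divisor's leading term divides it; move 2*y*z to the remainder.
  leading term y: no divisor's leading term divides it; move -1/3*y to the remainder.
  leading term z: no divisor's leading term divides it; move -137/27*z to the remainder.
  leading term 1: no divisor's leading term divides it; move 47/27 to the remainder.
  remainder 2*y*z - 1/3*y - 137/27*z + 47/27 ≠ 0; add g_3 = 2*y*z - 1/3*y - 137/27*z + 47/27 to the basis.

The other S-polynomials (S(f_1,g_3), S(f_2,g_3)) all reduce to 0 modulo the current basis, so we have a Gröbner basis.
Inter-reduce: drop elements whose leading term is divisible by another's, tail-reduce, and make monic.

G = {x + 2*y - 5, y*z - 1/6*y - 137/54*z + 47/54}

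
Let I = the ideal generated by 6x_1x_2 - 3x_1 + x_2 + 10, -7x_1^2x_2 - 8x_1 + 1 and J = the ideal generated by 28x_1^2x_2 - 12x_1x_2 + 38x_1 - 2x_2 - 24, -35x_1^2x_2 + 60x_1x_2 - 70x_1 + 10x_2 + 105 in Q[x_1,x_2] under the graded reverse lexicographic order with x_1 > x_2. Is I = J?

Two ideals are equal iff their reduced Gröbner bases coincide (the reduced basis is unique for a fixed ordering).
Buchberger on the first generating set:
f_1 = 6x_1x_2 - 3x_1 + x_2 + 10, LT = x_1x_2.
f_2 = -7x_1^2x_2 - 8x_1 + 1, LT = x_1^2x_2.

S(f_1,f_2): lcm = x_1^2x_2. S = -1/2x_1^2 + 1/6x_1x_2 + 11/21x_1 + 1/7.
  leading term x_1^2: no divisor's leading term divides it; move -1/2x_1^2 to the remainder.
  leading term x_1x_2: subtract (1/36)·f_1 from 1/6x_1x_2 + 11/21x_1 + 1/7 → 17/28x_1 - 1/36x_2 - 17/126
  leading term x_1: no divisor's leading term divides it; move 17/28x_1 to the remainder.
  leading term x_2: no divisor's leading term divides it; move -1/36x_2 to the remainder.
  leading term 1: no divisor's leading term divides it; move -17/126 to the remainder.
  remainder -1/2x_1^2 + 17/28x_1 - 1/36x_2 - 17/126 ≠ 0; add g_3 = -1/2x_1^2 + 17/28x_1 - 1/36x_2 - 17/126 to the basis.

S(f_1,g_3): lcm = x_1^2x_2. S = -1/2x_1^2 + 29/21x_1x_2 - 1/18x_2^2 + 5/3x_1 - 17/63x_2.
  leading term x_1^2: subtract (1)·g_3 from -1/2x_1^2 + 29/21x_1x_2 - 1/18x_2^2 + 5/3x_1 - 17/63x_2 → 29/21x_1x_2 - 1/18x_2^2 + 89/84x_1 - 61/252x_2 + 17/126
  leading term x_1x_2: subtract (29/126)·f_1 from 29/21x_1x_2 - 1/18x_2^2 + 89/84x_1 - 61/252x_2 + 17/126 → -1/18x_2^2 + 7/4x_1 - 17/36x_2 - 13/6
  leading term x_2^2: no divisor's leading term divides it; move -1/18x_2^2 to the remainder.
  leading term x_1: no divisor's leading term divides it; move 7/4x_1 to the remainder.
  leading term x_2: no divisor's leading term divides it; move -17/36x_2 to the remainder.
  leading term 1: no divisor's leading term divides it; move -13/6 to the remainder.
  remainder -1/18x_2^2 + 7/4x_1 - 17/36x_2 - 13/6 ≠ 0; add g_4 = -1/18x_2^2 + 7/4x_1 - 17/36x_2 - 13/6 to the basis.

The other S-polynomials (S(f_2,g_3), S(f_1,g_4), S(f_2,g_4), S(g_3,g_4)) all reduce to 0 modulo the current basis, so we have a Gröbner basis.
Inter-reduce: drop elements whose leading term is divisible by another's, tail-reduce, and make monic.
Reduced Gröbner basis: {x_1^2 - 17/14x_1 + 1/18x_2 + 17/63, x_1x_2 - 1/2x_1 + 1/6x_2 + 5/3, x_2^2 - 63/2x_1 + 17/2x_2 + 39}.

Buchberger on the second generating set:
h_1 = 28x_1^2x_2 - 12x_1x_2 + 38x_1 - 2x_2 - 24, LT = x_1^2x_2.
h_2 = -35x_1^2x_2 + 60x_1x_2 - 70x_1 + 10x_2 + 105, LT = x_1^2x_2.

S(h_1,h_2): lcm = x_1^2x_2. S = 9/7x_1x_2 - 9/14x_1 + 3/14x_2 + 15/7.
  leading term x_1x_2: no divisor's leading term divides it; move 9/7x_1x_2 to the remainder.
  leading term x_1: no divisor's leading term divides it; move -9/14x_1 to the remainder.
  leading term x_2: no divisor's leading term divides it; move 3/14x_2 to the remainder.
  leading term 1: no divisor's leading term divides it; move 15/7 to the remainder.
  remainder 9/7x_1x_2 - 9/14x_1 + 3/14x_2 + 15/7 ≠ 0; add k_3 = 9/7x_1x_2 - 9/14x_1 + 3/14x_2 + 15/7 to the basis.

S(h_1,k_3): lcm = x_1^2x_2. S = 1/2x_1^2 - 25/42x_1x_2 - 13/42x_1 - 1/14x_2 - 6/7.
  leading term x_1^2: no divisor's leading term divides it; move 1/2x_1^2 to the remainder.
  leading term x_1x_2: subtract (-25/54)·k_3 from -25/42x_1x_2 - 13/42x_1 - 1/14x_2 - 6/7 → -17/28x_1 + 1/36x_2 + 17/126
  leading term x_1: no divisor's leading term divides it; move -17/28x_1 to the remainder.
  leading term x_2: no divisor's leading term divides it; move 1/36x_2 to the remainder.
  leading term 1: no divisor's leading term divides it; move 17/126 to the remainder.
  remainder 1/2x_1^2 - 17/28x_1 + 1/36x_2 + 17/126 ≠ 0; add k_4 = 1/2x_1^2 - 17/28x_1 + 1/36x_2 + 17/126 to the basis.

S(h_1,k_4): lcm = x_1^2x_2. S = 11/14x_1x_2 - 1/18x_2^2 + 19/14x_1 - 43/126x_2 - 6/7.
  leading term x_1x_2: subtract (11/18)·k_3 from 11/14x_1x_2 - 1/18x_2^2 + 19/14x_1 - 43/126x_2 - 6/7 → -1/18x_2^2 + 7/4x_1 - 17/36x_2 - 13/6
  leading term x_2^2: no divisor's leading term divides it; move -1/18x_2^2 to the remainder.
  leading term x_1: no divisor's leading term divides it; move 7/4x_1 to the remainder.
  leading term x_2: no divisor's leading term divides it; move -17/36x_2 to the remainder.
  leading term 1: no divisor's leading term divides it; move -13/6 to the remainder.
  remainder -1/18x_2^2 + 7/4x_1 - 17/36x_2 - 13/6 ≠ 0; add k_5 = -1/18x_2^2 + 7/4x_1 - 17/36x_2 - 13/6 to the basis.

The other S-polynomials (S(h_2,k_3), S(h_2,k_4), S(k_3,k_4), S(h_1,k_5), S(h_2,k_5), S(k_3,k_5), S(k_4,k_5)) all reduce to 0 modulo the current basis, so we have a Gröbner basis.
Inter-reduce: drop elements whose leading term is divisible by another's, tail-reduce, and make monic.
Reduced Gröbner basis: {x_1^2 - 17/14x_1 + 1/18x_2 + 17/63, x_1x_2 - 1/2x_1 + 1/6x_2 + 5/3, x_2^2 - 63/2x_1 + 17/2x_2 + 39}.

The two bases agree; hence the ideals are identical.

Yes, the ideals are equal.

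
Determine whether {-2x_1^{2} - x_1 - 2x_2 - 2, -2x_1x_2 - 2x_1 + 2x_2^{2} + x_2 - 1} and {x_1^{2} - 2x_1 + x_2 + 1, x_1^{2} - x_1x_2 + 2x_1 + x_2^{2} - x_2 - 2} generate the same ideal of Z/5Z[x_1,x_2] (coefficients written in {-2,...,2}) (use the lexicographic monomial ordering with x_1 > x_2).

Yes, the ideals are equal.

Since reduced Gröbner bases are canonical representatives of ideals under a given ordering, it suffices to compute and compare them.
Buchberger on the first generating set:
f_1 = -2x_1^{2} - x_1 - 2x_2 - 2, LT = x_1^{2}.
f_2 = -2x_1x_2 - 2x_1 + 2x_2^{2} + x_2 - 1, LT = x_1x_2.

S(f_1,f_2): lcm = x_1^{2}x_2. S = -x_1^{2} + x_1x_2^{2} + x_1x_2 + 2x_1 + x_2^{2} + x_2.
  leading term x_1^{2}: subtract (-2)·f_1 from -x_1^{2} + x_1x_2^{2} + x_1x_2 + 2x_1 + x_2^{2} + x_2 → x_1x_2^{2} + x_1x_2 + x_2^{2} + 2x_2 + 1
  leading term x_1x_2^{2}: subtract (2x_2)·f_2 from x_1x_2^{2} + x_1x_2 + x_2^{2} + 2x_2 + 1 → x_2^{3} - x_2^{2} - x_2 + 1
  leading term x_2^{3}: no divisor's leading term divides it; move x_2^{3} to the remainder.
  leading term x_2^{2}: no divisor's leading term divides it; move -x_2^{2} to the remainder.
  leading term x_2: no divisor's leading term divides it; move -x_2 to the remainder.
  leading term 1: no divisor's leading term divides it; move 1 to the remainder.
  remainder x_2^{3} - x_2^{2} - x_2 + 1 ≠ 0; add g_3 = x_2^{3} - x_2^{2} - x_2 + 1 to the basis.

The other S-polynomials (S(f_1,g_3), S(f_2,g_3)) all reduce to 0 modulo the current basis, so we have a Gröbner basis.
Inter-reduce: drop elements whose leading term is divisible by another's, tail-reduce, and make monic.
Reduced Gröbner basis: {x_1^{2} - 2x_1 + x_2 + 1, x_1x_2 + x_1 - x_2^{2} + 2x_2 - 2, x_2^{3} - x_2^{2} - x_2 + 1}.

Buchberger on the second generating set:
h_1 = x_1^{2} - 2x_1 + x_2 + 1, LT = x_1^{2}.
h_2 = x_1^{2} - x_1x_2 + 2x_1 + x_2^{2} - x_2 - 2, LT = x_1^{2}.

S(h_1,h_2): lcm = x_1^{2}. S = x_1x_2 + x_1 - x_2^{2} + 2x_2 - 2.
  leading term x_1x_2: no divisor's leading term divides it; move x_1x_2 to the remainder.
  leading term x_1: no divisor's leading term divides it; move x_1 to the remainder.
  leading term x_2^{2}: no divisor's leading term divides it; move -x_2^{2} to the remainder.
  leading term x_2: no divisor's leading term divides it; move 2x_2 to the remainder.
  leading term 1: no divisor's leading term divides it; move -2 to the remainder.
  remainder x_1x_2 + x_1 - x_2^{2} + 2x_2 - 2 ≠ 0; add k_3 = x_1x_2 + x_1 - x_2^{2} + 2x_2 - 2 to the basis.

S(h_1,k_3): lcm = x_1^{2}x_2. S = -x_1^{2} + x_1x_2^{2} + x_1x_2 + 2x_1 + x_2^{2} + x_2.
  leading term x_1^{2}: subtract (-1)·h_1 from -x_1^{2} + x_1x_2^{2} + x_1x_2 + 2x_1 + x_2^{2} + x_2 → x_1x_2^{2} + x_1x_2 + x_2^{2} + 2x_2 + 1
  leading term x_1x_2^{2}: subtract (x_2)·k_3 from x_1x_2^{2} + x_1x_2 + x_2^{2} + 2x_2 + 1 → x_2^{3} - x_2^{2} - x_2 + 1
  leading term x_2^{3}: no divisor's leading term divides it; move x_2^{3} to the remainder.
  leading term x_2^{2}: no divisor's leading term divides it; move -x_2^{2} to the remainder.
  leading term x_2: no divisor's leading term divides it; move -x_2 to the remainder.
  leading term 1: no divisor's leading term divides it; move 1 to the remainder.
  remainder x_2^{3} - x_2^{2} - x_2 + 1 ≠ 0; add k_4 = x_2^{3} - x_2^{2} - x_2 + 1 to the basis.

The other S-polynomials (S(h_2,k_3), S(h_1,k_4), S(h_2,k_4), S(k_3,k_4)) all reduce to 0 modulo the current basis, so we have a Gröbner basis.
Inter-reduce: drop elements whose leading term is divisible by another's, tail-reduce, and make monic.
Reduced Gröbner basis: {x_1^{2} - 2x_1 + x_2 + 1, x_1x_2 + x_1 - x_2^{2} + 2x_2 - 2, x_2^{3} - x_2^{2} - x_2 + 1}.

These coincide, so the ideals are equal.
The choice of monomial ordering does not affect the verdict — as long as both bases are computed under the same ordering, their equality decides ideal equality.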